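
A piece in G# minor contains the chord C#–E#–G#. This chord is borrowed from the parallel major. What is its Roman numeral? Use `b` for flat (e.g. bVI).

C# is scale degree 4 in G# minor. The diatonic chord on degree 4 would be C#m (iv), but C#–E#–G# is the major chord from G# major. As a borrowed chord it is labeled IV.

IV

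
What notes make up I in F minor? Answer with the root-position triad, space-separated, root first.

The root, F, is scale degree 1 — the same note in F minor and F major; only the chord quality changes. In F major the chord on F is F–A–C.

F A C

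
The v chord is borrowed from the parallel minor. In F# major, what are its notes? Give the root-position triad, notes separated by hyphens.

v is built on scale degree 5, which is C# in both F# major and its parallel. Stacking thirds in F# minor on C# gives C#–E–G#.

C#-E-G#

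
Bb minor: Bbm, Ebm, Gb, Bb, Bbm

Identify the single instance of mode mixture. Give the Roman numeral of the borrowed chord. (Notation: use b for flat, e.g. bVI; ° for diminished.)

I

The diatonic triads in Bb minor (with V from harmonic minor) are Bbm, Cdim, Db, Ebm, F, Gb, Ab. Of the given chords, Bbm, Ebm and Gb are diatonic. But Bb (Bb–D–F) is foreign: the diatonic i on degree 1 is Bbm, whereas Bb comes from Bb major. It is labeled I.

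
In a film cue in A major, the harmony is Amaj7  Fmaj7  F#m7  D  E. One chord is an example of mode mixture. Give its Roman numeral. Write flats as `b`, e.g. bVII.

bVImaj7

A major has the diatonic set A, Bm, C#m, D, E, F#m, G#dim. Amaj7, F#m7, D and E are all diatonic. Fmaj7 (F–A–C–E) is not: scale degree 6 in A major carries F#m (vi). In A minor the chord on that degree is Fmaj7, so here it functions as bVImaj7, borrowed from the parallel minor.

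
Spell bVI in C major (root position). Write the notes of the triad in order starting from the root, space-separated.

Ab C Eb

Scale degree 6 in C major is A. bVI uses the lowered form, Ab, taken from C minor. Building the major chord from the parallel minor on Ab: Ab–C–Eb.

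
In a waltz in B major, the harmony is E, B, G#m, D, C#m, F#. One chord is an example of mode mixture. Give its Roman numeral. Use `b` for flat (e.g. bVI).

bIII

The diatonic triads in B major are B, C#m, D#m, E, F#, G#m, A#dim. Of the given chords, E, B, G#m, C#m and F# are diatonic. But D (D–F#–A) is foreign: the diatonic iii on degree 3 is D#m, whereas D comes from B minor. It is labeled bIII.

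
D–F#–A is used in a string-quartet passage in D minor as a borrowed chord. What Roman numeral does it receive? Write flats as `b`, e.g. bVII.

D is scale degree 1 in D minor. D–F#–A is a major chord — the form found in D major, not the diatonic i (Dm). Borrowed into D minor it is written I.

I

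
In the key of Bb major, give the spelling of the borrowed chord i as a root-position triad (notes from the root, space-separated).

Bb Db F

The root, Bb, is scale degree 1 — the same note in Bb major and Bb minor; only the chord quality changes. Stacking thirds in Bb minor on Bb gives Bb–Db–F.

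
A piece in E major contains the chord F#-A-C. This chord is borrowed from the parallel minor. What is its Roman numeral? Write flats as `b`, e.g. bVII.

F# is scale degree 2 in E major. The diatonic chord on degree 2 would be F#m (ii), but F#–A–C is the diminished chord from E minor. As a borrowed chord it is labeled ii°.

ii°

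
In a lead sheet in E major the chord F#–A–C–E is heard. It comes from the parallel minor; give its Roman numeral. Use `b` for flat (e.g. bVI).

iiø7

The root F# is the diatonic 2nd degree of E major; the borrowing shows in the chord quality. F#–A–C–E is a half-diminished-seventh chord — the form found in E minor, not the diatonic ii (F#m). Borrowed into E major it is written iiø7.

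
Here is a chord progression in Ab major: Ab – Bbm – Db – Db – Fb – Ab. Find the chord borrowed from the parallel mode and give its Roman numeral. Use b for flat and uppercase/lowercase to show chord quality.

In Ab major the diatonic chords are Ab, Bbm, Cm, Db, Eb, Fm, Gdim. Of the given chords, Ab, Bbm and Db are diatonic. Fb (Fb–Ab–Cb) is not: scale degree 6 in Ab major carries Fm (vi). In Ab minor the chord on that degree is Fb, so here it functions as bVI, borrowed from the parallel minor.

bVI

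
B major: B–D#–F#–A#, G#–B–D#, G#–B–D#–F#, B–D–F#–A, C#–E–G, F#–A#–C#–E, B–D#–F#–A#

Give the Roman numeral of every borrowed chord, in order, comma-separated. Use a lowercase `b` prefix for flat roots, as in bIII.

i7, ii°

B major has the diatonic set B, C#m, D#m, E, F#, G#m, A#dim. Of the given chords, B–D#–F#–A# = Bmaj7, G#–B–D# = G#m, G#–B–D#–F# = G#m7 and F#–A#–C#–E = F#7 are diatonic. B–D–F#–A is not: scale degree 1 in B major carries B (I). In B minor the chord on that degree is Bm7, so here it functions as i7, borrowed from the parallel minor. C#–E–G doesn't fit — on degree 2 B major would have C#m (ii). C#dim is the degree-2 chord of B minor, so it is the borrowed ii°.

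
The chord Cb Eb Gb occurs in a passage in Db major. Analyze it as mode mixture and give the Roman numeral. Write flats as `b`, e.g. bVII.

bVII

The root Cb is the lowered 7th scale degree — diatonically Db major has C there. The diatonic chord on degree 7 would be Cdim (vii°), but Cb–Eb–Gb is the major chord from Db minor. As a borrowed chord it is labeled bVII.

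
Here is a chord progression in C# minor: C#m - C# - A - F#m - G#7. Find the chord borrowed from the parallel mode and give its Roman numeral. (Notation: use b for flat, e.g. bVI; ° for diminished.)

I

In C# minor (with V from harmonic minor) the diatonic chords are C#m, D#dim, E, F#m, G#, A, B. C#m, A, F#m and G#7 all belong to that set. C# (C#–E#–G#) is not: scale degree 1 in C# minor carries C#m (i). In C# major the chord on that degree is C#, so here it functions as I, borrowed from the parallel major.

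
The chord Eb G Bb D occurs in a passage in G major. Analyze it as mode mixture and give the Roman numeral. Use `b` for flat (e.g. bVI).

In G major scale degree 6 is E; Eb is its lowered form, from G minor. Eb–G–Bb–D is a major-seventh chord — the form found in G minor, not the diatonic vi (Em). Borrowed into G major it is written bVImaj7.

bVImaj7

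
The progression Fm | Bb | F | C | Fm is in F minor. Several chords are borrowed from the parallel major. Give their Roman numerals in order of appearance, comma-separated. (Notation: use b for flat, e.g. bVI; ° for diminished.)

F minor has the diatonic set Fm, Gdim, Ab, Bbm, C, Db, Eb (with V from harmonic minor). Fm and C both belong to that set. But Bb (Bb–D–F) is foreign: the diatonic iv on degree 4 is Bbm, whereas Bb comes from F major. It is labeled IV. F (F–A–C) is not: scale degree 1 in F minor carries Fm (i). In F major the chord on that degree is F, so here it functions as I, borrowed from the parallel major.

IV, I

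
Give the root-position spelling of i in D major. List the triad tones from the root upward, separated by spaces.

D F A

i is built on scale degree 1, which is D in both D major and its parallel. In D minor the chord on D is D–F–A.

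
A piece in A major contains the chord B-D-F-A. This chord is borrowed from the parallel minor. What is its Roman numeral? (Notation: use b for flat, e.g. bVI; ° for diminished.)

The root B is the diatonic 2nd degree of A major; the borrowing shows in the chord quality. Diatonically A major has Bm (ii) on that degree; B–D–F–A is instead the half-diminished-seventh chord native to A minor, so it takes the label iiø7.

iiø7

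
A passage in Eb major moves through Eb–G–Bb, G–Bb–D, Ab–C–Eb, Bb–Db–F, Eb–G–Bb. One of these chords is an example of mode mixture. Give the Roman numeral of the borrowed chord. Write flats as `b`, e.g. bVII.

The diatonic triads in Eb major are Eb, Fm, Gm, Ab, Bb, Cm, Ddim. Eb–G–Bb = Eb, G–Bb–D = Gm and Ab–C–Eb = Ab are all diatonic. But Bb–Db–F is foreign: the diatonic V on degree 5 is Bb, whereas Bbm comes from Eb minor. It is labeled v.

v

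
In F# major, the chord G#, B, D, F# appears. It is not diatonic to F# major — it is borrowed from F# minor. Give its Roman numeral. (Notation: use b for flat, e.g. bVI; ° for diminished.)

The root G# is the diatonic 2nd degree of F# major; the borrowing shows in the chord quality. G#–B–D–F# is a half-diminished-seventh chord — the form found in F# minor, not the diatonic ii (G#m). Borrowed into F# major it is written iiø7.

iiø7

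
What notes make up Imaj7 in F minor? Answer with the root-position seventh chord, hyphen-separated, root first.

The root, F, is scale degree 1 — the same note in F minor and F major; only the chord quality changes. Building the major-seventh chord from the parallel major on F: F–A–C–E.

F-A-C-E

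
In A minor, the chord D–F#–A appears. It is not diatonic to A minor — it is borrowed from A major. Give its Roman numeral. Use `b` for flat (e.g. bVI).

The root D is the diatonic 4th degree of A minor; the borrowing shows in the chord quality. Diatonically A minor has Dm (iv) on that degree; D–F#–A is instead the major chord native to A major, so it takes the label IV.

IV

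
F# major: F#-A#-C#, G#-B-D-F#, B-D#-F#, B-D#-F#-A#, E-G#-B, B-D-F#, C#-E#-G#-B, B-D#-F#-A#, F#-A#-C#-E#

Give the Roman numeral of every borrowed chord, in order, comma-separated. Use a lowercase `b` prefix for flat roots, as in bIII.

iiø7, bVII, iv

The diatonic triads in F# major are F#, G#m, A#m, B, C#, D#m, E#dim. F#–A#–C# = F#, B–D#–F# = B, B–D#–F#–A# = Bmaj7, C#–E#–G#–B = C#7 and F#–A#–C#–E# = F#maj7 are all diatonic. G#–B–D–F# is not: scale degree 2 in F# major carries G#m (ii). In F# minor the chord on that degree is G#m7b5, so here it functions as iiø7, borrowed from the parallel minor. But E–G#–B is foreign: the diatonic vii° on degree 7 is E#dim, whereas E comes from F# minor. It is labeled bVII. B–D–F# is not: scale degree 4 in F# major carries B (IV). In F# minor the chord on that degree is Bm, so here it functions as iv, borrowed from the parallel minor.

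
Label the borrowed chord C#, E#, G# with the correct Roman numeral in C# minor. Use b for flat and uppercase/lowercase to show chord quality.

The root C# is the diatonic 1st degree of C# minor; the borrowing shows in the chord quality. Diatonically C# minor has C#m (i) on that degree; C#–E#–G# is instead the major chord native to C# major, so it takes the label I.

I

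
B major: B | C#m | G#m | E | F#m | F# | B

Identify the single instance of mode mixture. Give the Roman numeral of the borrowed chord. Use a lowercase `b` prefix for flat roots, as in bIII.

B major has the diatonic set B, C#m, D#m, E, F#, G#m, A#dim. B, C#m, G#m, E and F# are all diatonic. F#m (F#–A–C#) doesn't fit — on degree 5 B major would have F# (V). F#m is the degree-5 chord of B minor, so it is the borrowed v.

v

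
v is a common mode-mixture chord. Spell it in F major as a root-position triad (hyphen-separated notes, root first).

The root, C, is scale degree 5 — the same note in F major and F minor; only the chord quality changes. Stacking thirds in F minor on C gives C–Eb–G.

C-Eb-G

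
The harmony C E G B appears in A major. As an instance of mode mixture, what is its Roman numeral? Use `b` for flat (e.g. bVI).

In A major scale degree 3 is C#; C is its lowered form, from A minor. Diatonically A major has C#m (iii) on that degree; C–E–G–B is instead the major-seventh chord native to A minor, so it takes the label bIIImaj7.

bIIImaj7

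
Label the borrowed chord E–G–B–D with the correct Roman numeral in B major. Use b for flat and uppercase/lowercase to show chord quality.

E is scale degree 4 in B major. Diatonically B major has E (IV) on that degree; E–G–B–D is instead the minor-seventh chord native to B minor, so it takes the label iv7.

iv7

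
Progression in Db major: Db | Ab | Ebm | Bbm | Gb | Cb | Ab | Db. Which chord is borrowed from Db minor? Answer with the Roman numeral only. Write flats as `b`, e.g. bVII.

In Db major the diatonic chords are Db, Ebm, Fm, Gb, Ab, Bbm, Cdim. Of the given chords, Db, Ab, Ebm, Bbm and Gb are diatonic. But Cb (Cb–Eb–Gb) is foreign: the diatonic vii° on degree 7 is Cdim, whereas Cb comes from Db minor. It is labeled bVII.

bVII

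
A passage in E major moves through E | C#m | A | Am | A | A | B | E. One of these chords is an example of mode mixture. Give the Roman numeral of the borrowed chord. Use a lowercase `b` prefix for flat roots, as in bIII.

iv

The diatonic triads in E major are E, F#m, G#m, A, B, C#m, D#dim. E, C#m, A and B are all diatonic. But Am (A–C–E) is foreign: the diatonic IV on degree 4 is A, whereas Am comes from E minor. It is labeled iv.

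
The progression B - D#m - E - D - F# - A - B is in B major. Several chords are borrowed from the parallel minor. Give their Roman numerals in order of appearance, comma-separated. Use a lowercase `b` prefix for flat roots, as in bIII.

In B major the diatonic chords are B, C#m, D#m, E, F#, G#m, A#dim. Of the given chords, B, D#m, E and F# are diatonic. D (D–F#–A) doesn't fit — on degree 3 B major would have D#m (iii). D is the degree-3 chord of B minor, so it is the borrowed bIII. A (A–C#–E) is not: scale degree 7 in B major carries A#dim (vii°). In B minor the chord on that degree is A, so here it functions as bVII, borrowed from the parallel minor.

bIII, bVII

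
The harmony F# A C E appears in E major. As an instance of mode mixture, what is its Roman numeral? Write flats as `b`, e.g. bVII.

iiø7

The root F# is the diatonic 2nd degree of E major; the borrowing shows in the chord quality. F#–A–C–E is a half-diminished-seventh chord — the form found in E minor, not the diatonic ii (F#m). Borrowed into E major it is written iiø7.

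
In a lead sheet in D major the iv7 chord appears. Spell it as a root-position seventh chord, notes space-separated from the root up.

G Bb D F

The root, G, is scale degree 4 — the same note in D major and D minor; only the chord quality changes. Building the minor-seventh chord from the parallel minor on G: G–Bb–D–F.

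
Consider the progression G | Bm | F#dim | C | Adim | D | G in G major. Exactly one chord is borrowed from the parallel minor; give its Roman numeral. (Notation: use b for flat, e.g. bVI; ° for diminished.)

The diatonic triads in G major are G, Am, Bm, C, D, Em, F#dim. Of the given chords, G, Bm, F#dim, C and D are diatonic. But Adim (A–C–Eb) is foreign: the diatonic ii on degree 2 is Am, whereas Adim comes from G minor. It is labeled ii°.

ii°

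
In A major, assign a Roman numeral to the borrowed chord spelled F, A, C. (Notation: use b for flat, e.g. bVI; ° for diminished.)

bVI

F is the lowered form of scale degree 6 in A major (the diatonic degree 6 is F#). Diatonically A major has F#m (vi) on that degree; F–A–C is instead the major chord native to A minor, so it takes the label bVI.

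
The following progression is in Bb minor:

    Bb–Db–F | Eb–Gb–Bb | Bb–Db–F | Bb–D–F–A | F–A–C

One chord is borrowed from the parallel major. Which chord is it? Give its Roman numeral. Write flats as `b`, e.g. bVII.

In Bb minor (with V from harmonic minor) the diatonic chords are Bbm, Cdim, Db, Ebm, F, Gb, Ab. Of the given chords, Bb–Db–F = Bbm, Eb–Gb–Bb = Ebm and F–A–C = F are diatonic. Bb–D–F–A is not: scale degree 1 in Bb minor carries Bbm (i). In Bb major the chord on that degree is Bbmaj7, so here it functions as Imaj7, borrowed from the parallel major.

Imaj7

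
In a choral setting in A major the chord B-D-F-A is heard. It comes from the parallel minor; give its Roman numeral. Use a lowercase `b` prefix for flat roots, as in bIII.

iiø7

The root B is the diatonic 2nd degree of A major; the borrowing shows in the chord quality. Diatonically A major has Bm (ii) on that degree; B–D–F–A is instead the half-diminished-seventh chord native to A minor, so it takes the label iiø7.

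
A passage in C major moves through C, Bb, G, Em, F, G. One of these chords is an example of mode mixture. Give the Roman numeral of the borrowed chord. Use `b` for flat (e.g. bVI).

bVII

C major has the diatonic set C, Dm, Em, F, G, Am, Bdim. Of the given chords, C, G, Em and F are diatonic. Bb (Bb–D–F) doesn't fit — on degree 7 C major would have Bdim (vii°). Bb is the degree-7 chord of C minor, so it is the borrowed bVII.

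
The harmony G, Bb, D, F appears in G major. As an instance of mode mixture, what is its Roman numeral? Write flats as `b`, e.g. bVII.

G is scale degree 1 in G major. G–Bb–D–F is a minor-seventh chord — the form found in G minor, not the diatonic I (G). Borrowed into G major it is written i7.

i7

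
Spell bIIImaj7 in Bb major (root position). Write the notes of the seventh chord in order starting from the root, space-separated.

Scale degree 3 in Bb major is D. bIIImaj7 uses the lowered form, Db, taken from Bb minor. Building the major-seventh chord from the parallel minor on Db: Db–F–Ab–C.

Db F Ab C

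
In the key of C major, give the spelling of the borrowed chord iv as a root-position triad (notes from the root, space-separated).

The root, F, is scale degree 4 — the same note in C major and C minor; only the chord quality changes. Stacking thirds in C minor on F gives F–Ab–C.

F Ab C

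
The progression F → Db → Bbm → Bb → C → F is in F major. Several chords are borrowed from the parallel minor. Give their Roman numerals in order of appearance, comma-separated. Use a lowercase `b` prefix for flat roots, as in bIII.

The diatonic triads in F major are F, Gm, Am, Bb, C, Dm, Edim. F, Bb and C all belong to that set. But Db (Db–F–Ab) is foreign: the diatonic vi on degree 6 is Dm, whereas Db comes from F minor. It is labeled bVI. Bbm (Bb–Db–F) is not: scale degree 4 in F major carries Bb (IV). In F minor the chord on that degree is Bbm, so here it functions as iv, borrowed from the parallel minor.

bVI, iv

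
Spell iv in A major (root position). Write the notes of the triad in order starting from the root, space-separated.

The root, D, is scale degree 4 — the same note in A major and A minor; only the chord quality changes. In A minor the chord on D is D–F–A.

D F A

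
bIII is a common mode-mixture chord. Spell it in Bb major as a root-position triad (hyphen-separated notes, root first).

Db-F-Ab

The root of bIII is the lowered 3rd degree: D becomes Db. In Bb minor the chord on Db is Db–F–Ab.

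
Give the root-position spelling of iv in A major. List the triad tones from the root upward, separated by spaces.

iv is built on scale degree 4, which is D in both A major and its parallel. In A minor the chord on D is D–F–A.

D F A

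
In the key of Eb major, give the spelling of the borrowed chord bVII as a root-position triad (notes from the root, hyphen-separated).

Scale degree 7 in Eb major is D. bVII uses the lowered form, Db, taken from Eb minor. In Eb minor the chord on Db is Db–F–Ab.

Db-F-Ab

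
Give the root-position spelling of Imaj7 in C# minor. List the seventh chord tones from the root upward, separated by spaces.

C# E# G# B#

The root, C#, is scale degree 1 — the same note in C# minor and C# major; only the chord quality changes. Building the major-seventh chord from the parallel major on C#: C#–E#–G#–B#.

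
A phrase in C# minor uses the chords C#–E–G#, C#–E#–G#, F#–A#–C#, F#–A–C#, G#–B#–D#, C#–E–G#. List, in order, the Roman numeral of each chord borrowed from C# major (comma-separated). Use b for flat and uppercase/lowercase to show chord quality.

The diatonic triads in C# minor (with V from harmonic minor) are C#m, D#dim, E, F#m, G#, A, B. C#–E–G# = C#m, F#–A–C# = F#m and G#–B#–D# = G# all belong to that set. But C#–E#–G# is foreign: the diatonic i on degree 1 is C#m, whereas C# comes from C# major. It is labeled I. F#–A#–C# is not: scale degree 4 in C# minor carries F#m (iv). In C# major the chord on that degree is F#, so here it functions as IV, borrowed from the parallel major.

I, IV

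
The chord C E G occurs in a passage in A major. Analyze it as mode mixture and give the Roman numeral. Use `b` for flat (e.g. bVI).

bIII

C is the lowered form of scale degree 3 in A major (the diatonic degree 3 is C#). Diatonically A major has C#m (iii) on that degree; C–E–G is instead the major chord native to A minor, so it takes the label bIII.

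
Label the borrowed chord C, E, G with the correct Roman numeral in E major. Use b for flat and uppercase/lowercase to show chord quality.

C is the lowered form of scale degree 6 in E major (the diatonic degree 6 is C#). The diatonic chord on degree 6 would be C#m (vi), but C–E–G is the major chord from E minor. As a borrowed chord it is labeled bVI.

bVI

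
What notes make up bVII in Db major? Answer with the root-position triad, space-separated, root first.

Scale degree 7 in Db major is C. bVII uses the lowered form, Cb, taken from Db minor. In Db minor the chord on Cb is Cb–Eb–Gb.

Cb Eb Gb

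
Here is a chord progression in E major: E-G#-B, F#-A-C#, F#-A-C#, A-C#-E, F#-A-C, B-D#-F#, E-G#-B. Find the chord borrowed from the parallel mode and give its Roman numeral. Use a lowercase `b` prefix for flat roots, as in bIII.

In E major the diatonic chords are E, F#m, G#m, A, B, C#m, D#dim. E–G#–B = E, F#–A–C# = F#m, A–C#–E = A and B–D#–F# = B all belong to that set. F#–A–C doesn't fit — on degree 2 E major would have F#m (ii). F#dim is the degree-2 chord of E minor, so it is the borrowed ii°.

ii°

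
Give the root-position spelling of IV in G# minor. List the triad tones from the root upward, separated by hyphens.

The root, C#, is scale degree 4 — the same note in G# minor and G# major; only the chord quality changes. Building the major chord from the parallel major on C#: C#–E#–G#.

C#-E#-G#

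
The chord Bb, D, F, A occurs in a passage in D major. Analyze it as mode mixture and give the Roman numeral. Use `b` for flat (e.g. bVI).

In D major scale degree 6 is B; Bb is its lowered form, from D minor. Diatonically D major has Bm (vi) on that degree; Bb–D–F–A is instead the major-seventh chord native to D minor, so it takes the label bVImaj7.

bVImaj7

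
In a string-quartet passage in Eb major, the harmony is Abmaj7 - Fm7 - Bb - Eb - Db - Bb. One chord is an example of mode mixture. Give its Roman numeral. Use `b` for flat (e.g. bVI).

bVII

The diatonic triads in Eb major are Eb, Fm, Gm, Ab, Bb, Cm, Ddim. Abmaj7, Fm7, Bb and Eb are all diatonic. But Db (Db–F–Ab) is foreign: the diatonic vii° on degree 7 is Ddim, whereas Db comes from Eb minor. It is labeled bVII.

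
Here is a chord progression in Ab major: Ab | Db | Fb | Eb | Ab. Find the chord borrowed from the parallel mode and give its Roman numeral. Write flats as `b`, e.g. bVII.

Ab major has the diatonic set Ab, Bbm, Cm, Db, Eb, Fm, Gdim. Ab, Db and Eb are all diatonic. But Fb (Fb–Ab–Cb) is foreign: the diatonic vi on degree 6 is Fm, whereas Fb comes from Ab minor. It is labeled bVI.

bVI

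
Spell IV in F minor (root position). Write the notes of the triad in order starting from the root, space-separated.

Bb D F

The root, Bb, is scale degree 4 — the same note in F minor and F major; only the chord quality changes. Stacking thirds in F major on Bb gives Bb–D–F.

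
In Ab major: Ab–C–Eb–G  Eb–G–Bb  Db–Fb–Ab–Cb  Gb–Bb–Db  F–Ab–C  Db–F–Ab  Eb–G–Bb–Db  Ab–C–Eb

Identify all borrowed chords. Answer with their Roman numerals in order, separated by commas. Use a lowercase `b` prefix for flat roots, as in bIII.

The diatonic triads in Ab major are Ab, Bbm, Cm, Db, Eb, Fm, Gdim. Of the given chords, Ab–C–Eb–G = Abmaj7, Eb–G–Bb = Eb, F–Ab–C = Fm, Db–F–Ab = Db, Eb–G–Bb–Db = Eb7 and Ab–C–Eb = Ab are diatonic. But Db–Fb–Ab–Cb is foreign: the diatonic IV on degree 4 is Db, whereas Dbm7 comes from Ab minor. It is labeled iv7. But Gb–Bb–Db is foreign: the diatonic vii° on degree 7 is Gdim, whereas Gb comes from Ab minor. It is labeled bVII.

iv7, bVII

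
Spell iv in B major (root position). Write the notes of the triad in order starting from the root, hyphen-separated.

iv is built on scale degree 4, which is E in both B major and its parallel. In B minor the chord on E is E–G–B.

E-G-B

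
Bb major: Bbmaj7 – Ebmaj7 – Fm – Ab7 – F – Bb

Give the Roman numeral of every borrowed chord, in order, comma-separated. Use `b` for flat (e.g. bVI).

v, bVII7

Bb major has the diatonic set Bb, Cm, Dm, Eb, F, Gm, Adim. Bbmaj7, Ebmaj7, F and Bb are all diatonic. Fm (F–Ab–C) doesn't fit — on degree 5 Bb major would have F (V). Fm is the degree-5 chord of Bb minor, so it is the borrowed v. Ab7 (Ab–C–Eb–Gb) doesn't fit — on degree 7 Bb major would have Adim (vii°). Ab7 is the degree-7 chord of Bb minor, so it is the borrowed bVII7.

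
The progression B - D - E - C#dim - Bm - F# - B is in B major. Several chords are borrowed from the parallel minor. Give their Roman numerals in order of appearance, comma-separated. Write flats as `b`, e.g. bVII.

bIII, ii°, i

B major has the diatonic set B, C#m, D#m, E, F#, G#m, A#dim. Of the given chords, B, E and F# are diatonic. But D (D–F#–A) is foreign: the diatonic iii on degree 3 is D#m, whereas D comes from B minor. It is labeled bIII. C#dim (C#–E–G) is not: scale degree 2 in B major carries C#m (ii). In B minor the chord on that degree is C#dim, so here it functions as ii°, borrowed from the parallel minor. Bm (B–D–F#) is not: scale degree 1 in B major carries B (I). In B minor the chord on that degree is Bm, so here it functions as i, borrowed from the parallel minor.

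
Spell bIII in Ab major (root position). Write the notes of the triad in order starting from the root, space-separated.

Cb Eb Gb

bIII is built on the lowered scale degree 3. In Ab major degree 3 is C; lowered it becomes Cb. In Ab minor the chord on Cb is Cb–Eb–Gb.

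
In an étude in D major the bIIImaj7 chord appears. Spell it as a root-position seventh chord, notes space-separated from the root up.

F A C E

Scale degree 3 in D major is F#. bIIImaj7 uses the lowered form, F, taken from D minor. In D minor the chord on F is F–A–C–E.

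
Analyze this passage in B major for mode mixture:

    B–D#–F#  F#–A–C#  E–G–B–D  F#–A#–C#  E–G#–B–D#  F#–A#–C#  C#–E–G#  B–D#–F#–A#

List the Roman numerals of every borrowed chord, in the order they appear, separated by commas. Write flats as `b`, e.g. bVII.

v, iv7

B major has the diatonic set B, C#m, D#m, E, F#, G#m, A#dim. Of the given chords, B–D#–F# = B, F#–A#–C# = F#, E–G#–B–D# = Emaj7, C#–E–G# = C#m and B–D#–F#–A# = Bmaj7 are diatonic. F#–A–C# doesn't fit — on degree 5 B major would have F# (V). F#m is the degree-5 chord of B minor, so it is the borrowed v. E–G–B–D doesn't fit — on degree 4 B major would have E (IV). Em7 is the degree-4 chord of B minor, so it is the borrowed iv7.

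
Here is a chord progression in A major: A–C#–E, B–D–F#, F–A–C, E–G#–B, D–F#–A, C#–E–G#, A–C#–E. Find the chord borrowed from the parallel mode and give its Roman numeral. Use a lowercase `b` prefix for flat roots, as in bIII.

bVI

The diatonic triads in A major are A, Bm, C#m, D, E, F#m, G#dim. A–C#–E = A, B–D–F# = Bm, E–G#–B = E, D–F#–A = D and C#–E–G# = C#m all belong to that set. F–A–C is not: scale degree 6 in A major carries F#m (vi). In A minor the chord on that degree is F, so here it functions as bVI, borrowed from the parallel minor.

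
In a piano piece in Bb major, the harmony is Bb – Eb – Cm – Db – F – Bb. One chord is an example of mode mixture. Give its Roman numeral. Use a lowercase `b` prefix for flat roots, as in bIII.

bIII

In Bb major the diatonic chords are Bb, Cm, Dm, Eb, F, Gm, Adim. Of the given chords, Bb, Eb, Cm and F are diatonic. But Db (Db–F–Ab) is foreign: the diatonic iii on degree 3 is Dm, whereas Db comes from Bb minor. It is labeled bIII.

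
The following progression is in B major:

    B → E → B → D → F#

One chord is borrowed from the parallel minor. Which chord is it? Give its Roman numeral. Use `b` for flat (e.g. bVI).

B major has the diatonic set B, C#m, D#m, E, F#, G#m, A#dim. B, E and F# are all diatonic. D (D–F#–A) is not: scale degree 3 in B major carries D#m (iii). In B minor the chord on that degree is D, so here it functions as bIII, borrowed from the parallel minor.

bIII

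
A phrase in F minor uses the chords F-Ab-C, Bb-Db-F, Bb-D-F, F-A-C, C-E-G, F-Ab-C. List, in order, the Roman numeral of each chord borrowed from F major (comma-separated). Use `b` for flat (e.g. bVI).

IV, I

The diatonic triads in F minor (with V from harmonic minor) are Fm, Gdim, Ab, Bbm, C, Db, Eb. Of the given chords, F–Ab–C = Fm, Bb–Db–F = Bbm and C–E–G = C are diatonic. Bb–D–F is not: scale degree 4 in F minor carries Bbm (iv). In F major the chord on that degree is Bb, so here it functions as IV, borrowed from the parallel major. F–A–C doesn't fit — on degree 1 F minor would have Fm (i). F is the degree-1 chord of F major, so it is the borrowed I.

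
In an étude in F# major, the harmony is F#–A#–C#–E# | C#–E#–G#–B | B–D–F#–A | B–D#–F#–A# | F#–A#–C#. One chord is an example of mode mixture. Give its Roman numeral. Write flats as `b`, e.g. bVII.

iv7

F# major has the diatonic set F#, G#m, A#m, B, C#, D#m, E#dim. F#–A#–C#–E# = F#maj7, C#–E#–G#–B = C#7, B–D#–F#–A# = Bmaj7 and F#–A#–C# = F# all belong to that set. But B–D–F#–A is foreign: the diatonic IV on degree 4 is B, whereas Bm7 comes from F# minor. It is labeled iv7.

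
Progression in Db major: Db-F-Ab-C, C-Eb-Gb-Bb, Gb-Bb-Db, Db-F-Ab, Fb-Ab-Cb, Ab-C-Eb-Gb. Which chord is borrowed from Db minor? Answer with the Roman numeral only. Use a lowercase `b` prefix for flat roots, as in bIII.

bIII

In Db major the diatonic chords are Db, Ebm, Fm, Gb, Ab, Bbm, Cdim. Of the given chords, Db–F–Ab–C = Dbmaj7, C–Eb–Gb–Bb = Cm7b5, Gb–Bb–Db = Gb, Db–F–Ab = Db and Ab–C–Eb–Gb = Ab7 are diatonic. Fb–Ab–Cb is not: scale degree 3 in Db major carries Fm (iii). In Db minor the chord on that degree is Fb, so here it functions as bIII, borrowed from the parallel minor.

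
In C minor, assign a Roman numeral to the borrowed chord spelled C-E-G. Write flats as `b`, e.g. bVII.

The root C is the diatonic 1st degree of C minor; the borrowing shows in the chord quality. Diatonically C minor has Cm (i) on that degree; C–E–G is instead the major chord native to C major, so it takes the label I.

I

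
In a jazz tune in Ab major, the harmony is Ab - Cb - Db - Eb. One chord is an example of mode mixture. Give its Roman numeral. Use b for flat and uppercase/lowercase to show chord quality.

The diatonic triads in Ab major are Ab, Bbm, Cm, Db, Eb, Fm, Gdim. Of the given chords, Ab, Db and Eb are diatonic. But Cb (Cb–Eb–Gb) is foreign: the diatonic iii on degree 3 is Cm, whereas Cb comes from Ab minor. It is labeled bIII.

bIII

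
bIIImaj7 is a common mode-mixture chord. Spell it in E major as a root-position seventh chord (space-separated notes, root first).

G B D F#

The root of bIIImaj7 is the lowered 3rd degree: G# becomes G. Building the major-seventh chord from the parallel minor on G: G–B–D–F#.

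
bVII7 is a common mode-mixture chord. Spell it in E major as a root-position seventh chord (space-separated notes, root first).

D F# A C

Scale degree 7 in E major is D#. bVII7 uses the lowered form, D, taken from E minor. Building the dominant-seventh chord from the parallel minor on D: D–F#–A–C.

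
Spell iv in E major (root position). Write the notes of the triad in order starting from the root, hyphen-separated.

The root, A, is scale degree 4 — the same note in E major and E minor; only the chord quality changes. Building the minor chord from the parallel minor on A: A–C–E.

A-C-E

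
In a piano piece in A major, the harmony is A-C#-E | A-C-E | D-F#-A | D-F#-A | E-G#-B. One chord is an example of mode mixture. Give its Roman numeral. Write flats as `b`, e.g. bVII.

A major has the diatonic set A, Bm, C#m, D, E, F#m, G#dim. A–C#–E = A, D–F#–A = D and E–G#–B = E all belong to that set. But A–C–E is foreign: the diatonic I on degree 1 is A, whereas Am comes from A minor. It is labeled i.

i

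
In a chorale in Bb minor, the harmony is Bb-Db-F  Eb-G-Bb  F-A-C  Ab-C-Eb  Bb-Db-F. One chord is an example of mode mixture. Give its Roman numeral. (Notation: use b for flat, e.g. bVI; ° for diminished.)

The diatonic triads in Bb minor (with V from harmonic minor) are Bbm, Cdim, Db, Ebm, F, Gb, Ab. Bb–Db–F = Bbm, F–A–C = F and Ab–C–Eb = Ab are all diatonic. Eb–G–Bb doesn't fit — on degree 4 Bb minor would have Ebm (iv). Eb is the degree-4 chord of Bb major, so it is the borrowed IV.

IV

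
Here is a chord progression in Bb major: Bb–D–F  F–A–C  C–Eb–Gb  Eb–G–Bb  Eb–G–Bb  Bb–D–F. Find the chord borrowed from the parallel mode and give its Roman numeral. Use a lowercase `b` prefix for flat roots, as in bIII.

ii°

Bb major has the diatonic set Bb, Cm, Dm, Eb, F, Gm, Adim. Bb–D–F = Bb, F–A–C = F and Eb–G–Bb = Eb are all diatonic. C–Eb–Gb doesn't fit — on degree 2 Bb major would have Cm (ii). Cdim is the degree-2 chord of Bb minor, so it is the borrowed ii°.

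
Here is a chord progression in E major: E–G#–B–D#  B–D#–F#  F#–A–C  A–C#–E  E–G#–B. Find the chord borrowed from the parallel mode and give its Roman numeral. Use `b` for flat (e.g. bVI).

ii°

E major has the diatonic set E, F#m, G#m, A, B, C#m, D#dim. Of the given chords, E–G#–B–D# = Emaj7, B–D#–F# = B, A–C#–E = A and E–G#–B = E are diatonic. But F#–A–C is foreign: the diatonic ii on degree 2 is F#m, whereas F#dim comes from E minor. It is labeled ii°.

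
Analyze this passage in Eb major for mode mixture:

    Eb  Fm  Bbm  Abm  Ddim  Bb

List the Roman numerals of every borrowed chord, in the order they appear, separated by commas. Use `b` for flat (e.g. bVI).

Eb major has the diatonic set Eb, Fm, Gm, Ab, Bb, Cm, Ddim. Of the given chords, Eb, Fm, Ddim and Bb are diatonic. Bbm (Bb–Db–F) is not: scale degree 5 in Eb major carries Bb (V). In Eb minor the chord on that degree is Bbm, so here it functions as v, borrowed from the parallel minor. Abm (Ab–Cb–Eb) doesn't fit — on degree 4 Eb major would have Ab (IV). Abm is the degree-4 chord of Eb minor, so it is the borrowed iv.

v, iv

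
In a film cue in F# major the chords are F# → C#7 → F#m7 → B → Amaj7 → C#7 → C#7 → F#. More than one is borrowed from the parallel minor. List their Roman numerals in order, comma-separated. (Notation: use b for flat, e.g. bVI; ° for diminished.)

i7, bIIImaj7

The diatonic triads in F# major are F#, G#m, A#m, B, C#, D#m, E#dim. F#, C#7 and B all belong to that set. But F#m7 (F#–A–C#–E) is foreign: the diatonic I on degree 1 is F#, whereas F#m7 comes from F# minor. It is labeled i7. But Amaj7 (A–C#–E–G#) is foreign: the diatonic iii on degree 3 is A#m, whereas Amaj7 comes from F# minor. It is labeled bIIImaj7.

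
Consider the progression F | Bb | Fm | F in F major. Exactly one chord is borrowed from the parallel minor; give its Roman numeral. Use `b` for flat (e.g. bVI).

F major has the diatonic set F, Gm, Am, Bb, C, Dm, Edim. Of the given chords, F and Bb are diatonic. Fm (F–Ab–C) doesn't fit — on degree 1 F major would have F (I). Fm is the degree-1 chord of F minor, so it is the borrowed i.

i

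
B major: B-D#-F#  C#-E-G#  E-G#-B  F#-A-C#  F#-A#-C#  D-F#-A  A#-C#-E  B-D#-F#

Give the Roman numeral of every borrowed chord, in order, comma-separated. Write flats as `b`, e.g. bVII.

v, bIII

In B major the diatonic chords are B, C#m, D#m, E, F#, G#m, A#dim. B–D#–F# = B, C#–E–G# = C#m, E–G#–B = E, F#–A#–C# = F# and A#–C#–E = A#dim are all diatonic. F#–A–C# is not: scale degree 5 in B major carries F# (V). In B minor the chord on that degree is F#m, so here it functions as v, borrowed from the parallel minor. But D–F#–A is foreign: the diatonic iii on degree 3 is D#m, whereas D comes from B minor. It is labeled bIII.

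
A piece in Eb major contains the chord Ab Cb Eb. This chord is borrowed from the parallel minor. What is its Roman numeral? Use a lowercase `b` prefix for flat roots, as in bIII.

Ab is scale degree 4 in Eb major. Ab–Cb–Eb is a minor chord — the form found in Eb minor, not the diatonic IV (Ab). Borrowed into Eb major it is written iv.

iv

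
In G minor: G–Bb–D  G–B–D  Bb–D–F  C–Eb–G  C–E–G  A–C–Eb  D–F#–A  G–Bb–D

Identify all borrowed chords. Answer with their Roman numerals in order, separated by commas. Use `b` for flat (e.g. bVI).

In G minor (with V from harmonic minor) the diatonic chords are Gm, Adim, Bb, Cm, D, Eb, F. Of the given chords, G–Bb–D = Gm, Bb–D–F = Bb, C–Eb–G = Cm, A–C–Eb = Adim and D–F#–A = D are diatonic. G–B–D doesn't fit — on degree 1 G minor would have Gm (i). G is the degree-1 chord of G major, so it is the borrowed I. C–E–G is not: scale degree 4 in G minor carries Cm (iv). In G major the chord on that degree is C, so here it functions as IV, borrowed from the parallel major.

I, IV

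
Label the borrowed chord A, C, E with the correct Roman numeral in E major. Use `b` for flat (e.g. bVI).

The root A is the diatonic 4th degree of E major; the borrowing shows in the chord quality. Diatonically E major has A (IV) on that degree; A–C–E is instead the minor chord native to E minor, so it takes the label iv.

iv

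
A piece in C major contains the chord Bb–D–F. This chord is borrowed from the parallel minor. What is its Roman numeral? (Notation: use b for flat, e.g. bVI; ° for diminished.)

Bb is the lowered form of scale degree 7 in C major (the diatonic degree 7 is B). Bb–D–F is a major chord — the form found in C minor, not the diatonic vii° (Bdim). Borrowed into C major it is written bVII.

bVII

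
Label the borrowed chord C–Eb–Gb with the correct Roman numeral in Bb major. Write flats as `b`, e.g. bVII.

C is scale degree 2 in Bb major. C–Eb–Gb is a diminished chord — the form found in Bb minor, not the diatonic ii (Cm). Borrowed into Bb major it is written ii°.

ii°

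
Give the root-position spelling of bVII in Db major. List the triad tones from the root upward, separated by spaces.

The root of bVII is the lowered 7th degree: C becomes Cb. In Db minor the chord on Cb is Cb–Eb–Gb.

Cb Eb Gb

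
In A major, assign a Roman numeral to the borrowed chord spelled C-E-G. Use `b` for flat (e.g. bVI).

In A major scale degree 3 is C#; C is its lowered form, from A minor. C–E–G is a major chord — the form found in A minor, not the diatonic iii (C#m). Borrowed into A major it is written bIII.

bIII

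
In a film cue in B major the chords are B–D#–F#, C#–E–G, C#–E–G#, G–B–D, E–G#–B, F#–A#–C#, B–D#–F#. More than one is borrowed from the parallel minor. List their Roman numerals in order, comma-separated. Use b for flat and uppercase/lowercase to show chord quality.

ii°, bVI

In B major the diatonic chords are B, C#m, D#m, E, F#, G#m, A#dim. Of the given chords, B–D#–F# = B, C#–E–G# = C#m, E–G#–B = E and F#–A#–C# = F# are diatonic. C#–E–G doesn't fit — on degree 2 B major would have C#m (ii). C#dim is the degree-2 chord of B minor, so it is the borrowed ii°. G–B–D doesn't fit — on degree 6 B major would have G#m (vi). G is the degree-6 chord of B minor, so it is the borrowed bVI.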